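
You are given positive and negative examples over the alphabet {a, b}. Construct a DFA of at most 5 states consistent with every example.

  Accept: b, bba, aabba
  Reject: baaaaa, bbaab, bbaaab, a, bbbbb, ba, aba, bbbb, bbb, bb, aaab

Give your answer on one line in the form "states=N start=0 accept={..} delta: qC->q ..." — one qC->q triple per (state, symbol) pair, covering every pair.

Fold the examples into a partial DFA from state 0: repeatedly fix the first undefined (state, symbol) met by the shortest-then-alphabetical prefix, trying targets in increasing order and rejecting any under which an Accept and a Reject string meet in one state with the same remainder; add a state when all current targets are rejected. Accepting states are where Accept strings end.
a: 0a undefined. 0a->0: no, b/aaab meet in 0 with "b" left. Open state 1: 0a->1.
b: 0b undefined. 0b->0: no, b/bbbbb meet in 0. 0b->1: no, b/a meet in 1. Open state 2: 0b->2.
aa: 1a undefined. 1a->0: ok.
ab: 1b undefined. 1b->0: ok.
ba: 2a undefined. 2a->0: ok.
bb: 2b undefined. 2b->0: no, b/bbaab meet in 2. 2b->1: no, b/bbaaab meet in 2. 2b->2: no, b/bbaaab meet in 2. Open state 3: 2b->3.
bba: 3a undefined. 3a->0: no, b/bbaaab meet in 2. 3a->1: no, b/bbaab meet in 2. 3a->2: no, b/bbaab meet in 2. 3a->3: no, bba/bb meet in 3. Open state 4: 3a->4.
bbb: 3b undefined. 3b->0: no, b/bbbb meet in 2. 3b->1: no, b/bbbbb meet in 2. 3b->2: no, b/bbbbb meet in 2. 3b->3: ok.
bbaa: 4a undefined. 4a->0: no, b/bbaab meet in 2. 4a->1: no, b/bbaaab meet in 2. 4a->2: no, b/bbaaab meet in 2. 4a->3: ok.
bbaaab: 4b undefined. 4b->0: ok.
All examples now run through 5 states with every (state, symbol) defined. Accept strings end in {2,4}, Reject strings end in {0,1,3}; accept={2,4}.

states=5 start=0 accept={2,4} delta: 0a->1 0b->2 1a->0 1b->0 2a->0 2b->3 3a->4 3b->3 4a->3 4b->0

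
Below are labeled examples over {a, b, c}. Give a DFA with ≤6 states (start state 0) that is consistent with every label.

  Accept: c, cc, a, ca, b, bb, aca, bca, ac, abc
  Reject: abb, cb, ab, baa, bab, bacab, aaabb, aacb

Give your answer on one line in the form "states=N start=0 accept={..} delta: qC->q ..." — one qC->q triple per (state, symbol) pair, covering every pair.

states=4 start=0 accept={0,1,2} delta: 0a->1 0b->0 0c->2 1a->3 1b->3 1c->0 2a->0 2b->3 2c->0 3a->1 3b->3 3c->1

Grow the machine one transition at a time. Run the examples from 0; the earliest place one falls off (shortest prefix, ties alphabetical) gets sent to the lowest-numbered state that keeps every Accept/Reject pair distinguishable — a pair clashes when both reach the same state with identical unread suffix — and to a fresh state only if none does.
a: 0a undefined. 0a->0: no, b/ab meet in 0 with "b" left. Open state 1: 0a->1.
b: 0b undefined. 0b->0: ok.
c: 0c undefined. 0c->0: no, c/cb meet in 0. 0c->1: no, ca/baa meet in 1 with "a" left. Open state 2: 0c->2.
aa: 1a undefined. 1a->0: no, b/baa meet in 0. 1a->1: no, a/baa meet in 1. 1a->2: no, c/baa meet in 2. Open state 3: 1a->3.
ab: 1b undefined. 1b->0: no, b/abb meet in 0. 1b->1: no, a/abb meet in 1. 1b->2: no, c/ab meet in 2. 1b->3: ok.
ac: 1c undefined. 1c->0: ok.
ca: 2a undefined. 2a->0: ok.
cb: 2b undefined. 2b->0: no, ca/cb meet in 0. 2b->1: no, a/cb meet in 1. 2b->2: no, c/cb meet in 2. 2b->3: ok.
cc: 2c undefined. 2c->0: ok.
aaa: 3a undefined. 3a->0: no, cc/aaabb meet in 0. 3a->1: ok.
aac: 3c undefined. 3c->0: no, cc/aacb meet in 0. 3c->1: ok.
abb: 3b undefined. 3b->0: no, cc/abb meet in 0. 3b->1: no, a/abb meet in 1. 3b->2: no, c/abb meet in 2. 3b->3: ok.
All examples now run through 4 states with every (state, symbol) defined. Accept strings end in {0,1,2}, Reject strings end in {3}; accept={0,1,2}.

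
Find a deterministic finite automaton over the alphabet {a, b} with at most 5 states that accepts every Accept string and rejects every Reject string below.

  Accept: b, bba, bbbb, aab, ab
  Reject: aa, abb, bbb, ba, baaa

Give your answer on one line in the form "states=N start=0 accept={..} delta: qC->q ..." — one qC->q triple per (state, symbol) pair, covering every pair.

states=3 start=0 accept={1} delta: 0a->0 0b->1 1a->0 1b->2 2a->1 2b->0

State merging on the prefix tree: take the shortest (then alphabetical) example prefix whose next move is undefined and point that move at state 0, else 1, else 2, ...; a target is out if some Accept/Reject pair would then sit in one state with the same input left (inseparable). If every existing state is out, open a new one.
a: 0a undefined. 0a->0: ok.
b: 0b undefined. 0b->0: no, b/aa meet in 0. Open state 1: 0b->1.
ba: 1a undefined. 1a->0: ok.
bb: 1b undefined. 1b->0: no, b/bbb meet in 1. 1b->1: no, b/abb meet in 1. Open state 2: 1b->2.
bba: 2a undefined. 2a->0: no, bba/aa meet in 0. 2a->1: ok.
bbb: 2b undefined. 2b->0: ok.
All examples now run through 3 states with every (state, symbol) defined. Accept strings end in {1}, Reject strings end in {0,2}; accept={1}.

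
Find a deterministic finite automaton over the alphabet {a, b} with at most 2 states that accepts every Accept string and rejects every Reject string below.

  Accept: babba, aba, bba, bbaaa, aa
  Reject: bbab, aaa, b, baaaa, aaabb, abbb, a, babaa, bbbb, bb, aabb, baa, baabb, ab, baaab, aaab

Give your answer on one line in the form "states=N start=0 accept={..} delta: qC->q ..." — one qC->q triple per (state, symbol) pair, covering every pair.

states=2 start=0 accept={0} delta: 0a->1 0b->1 1a->0 1b->1

State merging on the prefix tree: take the shortest (then alphabetical) example prefix whose next move is undefined and point that move at state 0, else 1, else 2, ...; a target is out if some Accept/Reject pair would then sit in one state with the same input left (inseparable). If every existing state is out, open a new one.
a: 0a undefined. 0a->0: no, aa/aaa meet in 0. Open state 1: 0a->1.
b: 0b undefined. 0b->0: no, bba/a meet in 1. 0b->1: ok.
aa: 1a undefined. 1a->0: ok.
ab: 1b undefined. 1b->0: no, babba/aaa meet in 1. 1b->1: ok.
All examples now run through 2 states with every (state, symbol) defined. Accept strings end in {0}, Reject strings end in {1}; accept={0}.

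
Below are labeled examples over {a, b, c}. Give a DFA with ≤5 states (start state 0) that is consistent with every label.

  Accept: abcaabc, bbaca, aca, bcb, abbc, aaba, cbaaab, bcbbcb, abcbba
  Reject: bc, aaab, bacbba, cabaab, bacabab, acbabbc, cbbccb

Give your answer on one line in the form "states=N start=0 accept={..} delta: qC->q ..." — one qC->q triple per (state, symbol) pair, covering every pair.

Fold the examples into a partial DFA from state 0: repeatedly fix the first undefined (state, symbol) met by the shortest-then-alphabetical prefix, trying targets in increasing order and rejecting any under which an Accept and a Reject string meet in one state with the same remainder; add a state when all current targets are rejected. Accepting states are where Accept strings end.
a: 0a undefined. 0a->0: ok.
b: 0b undefined. 0b->0: no, abbc/bc meet in 0 with "c" left. Open state 1: 0b->1.
c: 0c undefined. 0c->0: ok.
ba: 1a undefined. 1a->0: no, abbc/acbabbc meet in 1 with "bc" left. 1a->1: no, aaba/aaab meet in 1. Open state 2: 1a->2.
bb: 1b undefined. 1b->0: ok.
bc: 1c undefined. 1c->0: no, abcaabc/bc meet in 0. 1c->1: ok.
bac: 2c undefined. 2c->0: no, bbaca/bacbba meet in 0. 2c->1: no, aaba/bacbba meet in 2. 2c->2: ok.
baca: 2a undefined. 2a->0: no, abcaabc/bc meet in 1. 2a->1: no, abcaabc/cabaab meet in 0. 2a->2: no, cbaaab/cabaab meet in 2 with "b" left. Open state 3: 2a->3.
bacb: 2b undefined. 2b->0: no, aaba/bacbba meet in 2. 2b->1: no, bbaca/bacbba meet in 0. 2b->2: no, aaba/acbabbc meet in 2. 2b->3: no, abcaabc/acbabbc meet in 3 with "bc" left. Open state 4: 2b->4.
bacab: 3b undefined. 3b->0: no, abcaabc/cabaab meet in 0. 3b->1: no, abcaabc/bc meet in 1. 3b->2: no, abcaabc/cabaab meet in 2. 3b->3: no, cbaaab/bacabab meet in 3 with "ab" left. 3b->4: ok.
bacbb: 4b undefined. 4b->0: no, bbaca/bacbba meet in 0. 4b->1: no, aaba/bacbba meet in 2. 4b->2: no, aaba/acbabbc meet in 2. 4b->3: ok.
cbaaa: 3a undefined. 3a->0: no, bbaca/bacbba meet in 0. 3a->1: ok.
bacaba: 4a undefined. 4a->0: ok.
abcaabc: 4c undefined. 4c->0: ok.
acbabbc: 3c undefined. 3c->0: no, abcaabc/acbabbc meet in 0. 3c->1: ok.
All examples now run through 5 states with every (state, symbol) defined. Accept strings end in {0,2}, Reject strings end in {1,4}; accept={0,2}.

states=5 start=0 accept={0,2} delta: 0a->0 0b->1 0c->0 1a->2 1b->0 1c->1 2a->3 2b->4 2c->2 3a->1 3b->4 3c->1 4a->0 4b->3 4c->0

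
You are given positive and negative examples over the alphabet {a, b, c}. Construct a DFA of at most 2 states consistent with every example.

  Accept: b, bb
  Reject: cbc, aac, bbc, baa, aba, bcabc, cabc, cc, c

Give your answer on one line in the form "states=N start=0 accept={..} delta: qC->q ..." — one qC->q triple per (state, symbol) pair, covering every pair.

State merging on the prefix tree: take the shortest (then alphabetical) example prefix whose next move is undefined and point that move at state 0, else 1, else 2, ...; a target is out if some Accept/Reject pair would then sit in one state with the same input left (inseparable). If every existing state is out, open a new one.
a: 0a undefined. 0a->0: ok.
b: 0b undefined. 0b->0: no, b/baa meet in 0. Open state 1: 0b->1.
c: 0c undefined. 0c->0: ok.
ba: 1a undefined. 1a->0: ok.
bb: 1b undefined. 1b->0: no, bb/aac meet in 0. 1b->1: ok.
bc: 1c undefined. 1c->0: ok.
All examples now run through 2 states with every (state, symbol) defined. Accept strings end in {1}, Reject strings end in {0}; accept={1}.

states=2 start=0 accept={1} delta: 0a->0 0b->1 0c->0 1a->0 1b->1 1c->0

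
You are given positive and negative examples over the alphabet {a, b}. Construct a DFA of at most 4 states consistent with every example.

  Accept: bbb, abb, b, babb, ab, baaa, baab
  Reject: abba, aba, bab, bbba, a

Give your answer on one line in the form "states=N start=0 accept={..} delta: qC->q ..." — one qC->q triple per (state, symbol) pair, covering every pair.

states=4 start=0 accept={1} delta: 0a->0 0b->1 1a->2 1b->1 2a->3 2b->0 3a->1 3b->1

Grow the machine one transition at a time. Run the examples from 0; the earliest place one falls off (shortest prefix, ties alphabetical) gets sent to the lowest-numbered state that keeps every Accept/Reject pair distinguishable — a pair clashes when both reach the same state with identical unread suffix — and to a fresh state only if none does.
a: 0a undefined. 0a->0: ok.
b: 0b undefined. 0b->0: no, bbb/abba meet in 0. Open state 1: 0b->1.
ba: 1a undefined. 1a->0: no, b/bab meet in 1. 1a->1: no, abb/bab meet in 1 with "b" left. Open state 2: 1a->2.
bb: 1b undefined. 1b->0: no, abb/abba meet in 0. 1b->1: ok.
baa: 2a undefined. 2a->0: no, baaa/a meet in 0. 2a->1: no, baaa/abba meet in 2. 2a->2: no, baaa/abba meet in 2. Open state 3: 2a->3.
bab: 2b undefined. 2b->0: ok.
baaa: 3a undefined. 3a->0: no, baaa/bab meet in 0. 3a->1: ok.
baab: 3b undefined. 3b->0: no, baab/bab meet in 0. 3b->1: ok.
All examples now run through 4 states with every (state, symbol) defined. Accept strings end in {1}, Reject strings end in {0,2}; accept={1}.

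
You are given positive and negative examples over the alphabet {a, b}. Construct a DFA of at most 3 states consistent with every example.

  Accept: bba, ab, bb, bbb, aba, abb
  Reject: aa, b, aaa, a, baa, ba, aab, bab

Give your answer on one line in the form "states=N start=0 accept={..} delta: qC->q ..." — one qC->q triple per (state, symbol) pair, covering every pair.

states=3 start=0 accept={2} delta: 0a->1 0b->1 1a->0 1b->2 2a->2 2b->2

State merging on the prefix tree: take the shortest (then alphabetical) example prefix whose next move is undefined and point that move at state 0, else 1, else 2, ...; a target is out if some Accept/Reject pair would then sit in one state with the same input left (inseparable). If every existing state is out, open a new one.
a: 0a undefined. 0a->0: no, ab/b meet in 0 with "b" left. Open state 1: 0a->1.
b: 0b undefined. 0b->0: no, bba/a meet in 1. 0b->1: ok.
aa: 1a undefined. 1a->0: ok.
ab: 1b undefined. 1b->0: no, bba/b meet in 1. 1b->1: no, bba/aa meet in 0. Open state 2: 1b->2.
aba: 2a undefined. 2a->0: no, bba/aa meet in 0. 2a->1: no, bba/b meet in 1. 2a->2: ok.
abb: 2b undefined. 2b->0: no, bbb/aa meet in 0. 2b->1: no, bbb/b meet in 1. 2b->2: ok.
All examples now run through 3 states with every (state, symbol) defined. Accept strings end in {2}, Reject strings end in {0,1}; accept={2}.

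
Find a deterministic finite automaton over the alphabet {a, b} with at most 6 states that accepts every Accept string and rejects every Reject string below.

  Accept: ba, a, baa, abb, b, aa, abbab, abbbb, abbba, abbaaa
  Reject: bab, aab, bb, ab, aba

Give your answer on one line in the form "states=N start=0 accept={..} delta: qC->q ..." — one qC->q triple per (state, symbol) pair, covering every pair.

states=4 start=0 accept={1,3} delta: 0a->1 0b->1 1a->1 1b->2 2a->0 2b->3 3a->0 3b->0

Grow the machine one transition at a time. Run the examples from 0; the earliest place one falls off (shortest prefix, ties alphabetical) gets sent to the lowest-numbered state that keeps every Accept/Reject pair distinguishable — a pair clashes when both reach the same state with identical unread suffix — and to a fresh state only if none does.
a: 0a undefined. 0a->0: no, ba/aba meet in 0 with "ba" left. Open state 1: 0a->1.
b: 0b undefined. 0b->0: no, b/bb meet in 0. 0b->1: ok.
aa: 1a undefined. 1a->0: no, a/bab meet in 1. 1a->1: ok.
ab: 1b undefined. 1b->0: no, ba/aba meet in 1. 1b->1: no, ba/bab meet in 1. Open state 2: 1b->2.
aba: 2a undefined. 2a->0: ok.
abb: 2b undefined. 2b->0: no, abb/aba meet in 0. 2b->1: no, abbab/bab meet in 2. 2b->2: no, abb/bab meet in 2. Open state 3: 2b->3.
abba: 3a undefined. 3a->0: ok.
abbb: 3b undefined. 3b->0: ok.
All examples now run through 4 states with every (state, symbol) defined. Accept strings end in {1,3}, Reject strings end in {0,2}; accept={1,3}.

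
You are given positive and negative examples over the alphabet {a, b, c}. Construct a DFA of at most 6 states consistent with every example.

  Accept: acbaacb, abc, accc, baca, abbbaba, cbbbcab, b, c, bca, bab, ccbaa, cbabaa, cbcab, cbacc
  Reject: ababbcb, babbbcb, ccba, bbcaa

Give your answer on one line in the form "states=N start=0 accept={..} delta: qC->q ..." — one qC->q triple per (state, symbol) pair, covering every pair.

states=5 start=0 accept={0,1,3} delta: 0a->0 0b->0 0c->1 1a->3 1b->2 1c->1 2a->4 2b->0 2c->0 3a->2 3b->0 3c->0 4a->3 4b->0 4c->0

State merging on the prefix tree: take the shortest (then alphabetical) example prefix whose next move is undefined and point that move at state 0, else 1, else 2, ...; a target is out if some Accept/Reject pair would then sit in one state with the same input left (inseparable). If every existing state is out, open a new one.
a: 0a undefined. 0a->0: ok.
b: 0b undefined. 0b->0: ok.
c: 0c undefined. 0c->0: no, acbaacb/ababbcb meet in 0. Open state 1: 0c->1.
cb: 1b undefined. 1b->0: no, acbaacb/ababbcb meet in 0. 1b->1: no, abc/ababbcb meet in 1. Open state 2: 1b->2.
cc: 1c undefined. 1c->0: no, abbbaba/ccba meet in 0. 1c->1: ok.
bca: 1a undefined. 1a->0: no, baca/bbcaa meet in 0. 1a->1: no, abc/bbcaa meet in 1. 1a->2: no, baca/ababbcb meet in 2. Open state 3: 1a->3.
cba: 2a undefined. 2a->0: no, acbaacb/ababbcb meet in 2. 2a->1: no, abc/ccba meet in 1. 2a->2: no, ccbaa/ababbcb meet in 2. 2a->3: no, baca/ccba meet in 3. Open state 4: 2a->4.
cbb: 2b undefined. 2b->0: ok.
cbc: 2c undefined. 2c->0: ok.
cbab: 4b undefined. 4b->0: ok.
cbac: 4c undefined. 4c->0: ok.
acbaa: 4a undefined. 4a->0: no, acbaacb/ababbcb meet in 2. 4a->1: no, acbaacb/ababbcb meet in 2. 4a->2: no, ccbaa/ababbcb meet in 2. 4a->3: ok.
bbcaa: 3a undefined. 3a->0: no, abbbaba/bbcaa meet in 0. 3a->1: no, abc/bbcaa meet in 1. 3a->2: ok.
acbaac: 3c undefined. 3c->0: ok.
cbbbcab: 3b undefined. 3b->0: ok.
All examples now run through 5 states with every (state, symbol) defined. Accept strings end in {0,1,3}, Reject strings end in {2,4}; accept={0,1,3}.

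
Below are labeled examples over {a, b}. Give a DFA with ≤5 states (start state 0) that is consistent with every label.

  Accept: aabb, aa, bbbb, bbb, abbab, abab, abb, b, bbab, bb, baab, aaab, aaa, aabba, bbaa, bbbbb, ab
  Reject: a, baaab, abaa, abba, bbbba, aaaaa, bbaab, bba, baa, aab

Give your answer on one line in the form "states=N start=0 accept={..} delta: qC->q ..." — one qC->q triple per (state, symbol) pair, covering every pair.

states=4 start=0 accept={0,2,3} delta: 0a->1 0b->2 1a->3 1b->2 2a->0 2b->0 3a->2 3b->1

Grow the machine one transition at a time. Run the examples from 0; the earliest place one falls off (shortest prefix, ties alphabetical) gets sent to the lowest-numbered state that keeps every Accept/Reject pair distinguishable — a pair clashes when both reach the same state with identical unread suffix — and to a fresh state only if none does.
a: 0a undefined. 0a->0: no, aa/a meet in 0. Open state 1: 0a->1.
b: 0b undefined. 0b->0: no, aa/baa meet in 1 with "a" left. 0b->1: no, b/a meet in 1. Open state 2: 0b->2.
aa: 1a undefined. 1a->0: no, b/aab meet in 2. 1a->1: no, aa/a meet in 1. 1a->2: no, bb/aab meet in 2 with "b" left. Open state 3: 1a->3.
ab: 1b undefined. 1b->0: no, aa/abaa meet in 3. 1b->1: no, aa/abba meet in 3. 1b->2: ok.
ba: 2a undefined. 2a->0: ok.
bb: 2b undefined. 2b->0: ok.
aaa: 3a undefined. 3a->0: no, aa/aaaaa meet in 3. 3a->1: no, aaa/a meet in 1. 3a->2: ok.
aab: 3b undefined. 3b->0: no, bbbb/baaab meet in 0. 3b->1: ok.
All examples now run through 4 states with every (state, symbol) defined. Accept strings end in {0,2,3}, Reject strings end in {1}; accept={0,2,3}.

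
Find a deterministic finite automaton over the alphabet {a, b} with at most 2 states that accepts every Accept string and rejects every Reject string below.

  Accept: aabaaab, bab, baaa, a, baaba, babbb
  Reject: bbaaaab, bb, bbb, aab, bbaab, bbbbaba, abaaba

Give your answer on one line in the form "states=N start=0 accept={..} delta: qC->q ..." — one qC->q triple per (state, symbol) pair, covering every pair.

Grow the machine one transition at a time. Run the examples from 0; the earliest place one falls off (shortest prefix, ties alphabetical) gets sent to the lowest-numbered state that keeps every Accept/Reject pair distinguishable — a pair clashes when both reach the same state with identical unread suffix — and to a fresh state only if none does.
a: 0a undefined. 0a->0: no, baaba/abaaba meet in 0 with "baaba" left. Open state 1: 0a->1.
b: 0b undefined. 0b->0: ok.
aa: 1a undefined. 1a->0: ok.
ab: 1b undefined. 1b->0: no, aabaaab/bbaaaab meet in 0. 1b->1: ok.
All examples now run through 2 states with every (state, symbol) defined. Accept strings end in {1}, Reject strings end in {0}; accept={1}.

states=2 start=0 accept={1} delta: 0a->1 0b->0 1a->0 1b->1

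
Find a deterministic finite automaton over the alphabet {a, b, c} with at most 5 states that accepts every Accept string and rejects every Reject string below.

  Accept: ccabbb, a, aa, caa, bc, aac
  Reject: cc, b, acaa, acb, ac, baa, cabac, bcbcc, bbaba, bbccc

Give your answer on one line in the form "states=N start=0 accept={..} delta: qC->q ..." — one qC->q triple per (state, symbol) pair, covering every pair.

states=4 start=0 accept={1,3} delta: 0a->1 0b->2 0c->0 1a->3 1b->3 1c->2 2a->2 2b->0 2c->1 3a->0 3b->1 3c->1

Fold the examples into a partial DFA from state 0: repeatedly fix the first undefined (state, symbol) met by the shortest-then-alphabetical prefix, trying targets in increasing order and rejecting any under which an Accept and a Reject string meet in one state with the same remainder; add a state when all current targets are rejected. Accepting states are where Accept strings end.
a: 0a undefined. 0a->0: no, caa/acaa meet in 0 with "caa" left. Open state 1: 0a->1.
b: 0b undefined. 0b->0: no, aa/baa meet in 1 with "a" left. 0b->1: no, a/b meet in 1. Open state 2: 0b->2.
c: 0c undefined. 0c->0: ok.
aa: 1a undefined. 1a->0: no, aa/cc meet in 0. 1a->1: no, aac/ac meet in 1 with "c" left. 1a->2: no, aa/b meet in 2. Open state 3: 1a->3.
ac: 1c undefined. 1c->0: no, aa/acaa meet in 3. 1c->1: no, a/ac meet in 1. 1c->2: ok.
ba: 2a undefined. 2a->0: no, a/acaa meet in 1. 2a->1: no, aa/acaa meet in 3. 2a->2: ok.
bb: 2b undefined. 2b->0: ok.
bc: 2c undefined. 2c->0: no, bc/cc meet in 0. 2c->1: ok.
aac: 3c undefined. 3c->0: no, aac/cc meet in 0. 3c->1: ok.
bcb: 1b undefined. 1b->0: no, ccabbb/cc meet in 0. 1b->1: no, ccabbb/cabac meet in 1. 1b->2: no, ccabbb/b meet in 2. 1b->3: ok.
caba: 3a undefined. 3a->0: ok.
ccabb: 3b undefined. 3b->0: no, ccabbb/b meet in 2. 3b->1: ok.
All examples now run through 4 states with every (state, symbol) defined. Accept strings end in {1,3}, Reject strings end in {0,2}; accept={1,3}.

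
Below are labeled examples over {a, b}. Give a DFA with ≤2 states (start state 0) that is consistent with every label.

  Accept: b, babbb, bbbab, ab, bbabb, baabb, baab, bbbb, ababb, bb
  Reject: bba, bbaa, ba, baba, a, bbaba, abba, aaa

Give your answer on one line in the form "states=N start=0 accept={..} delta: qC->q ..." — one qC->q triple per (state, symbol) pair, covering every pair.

Grow the machine one transition at a time. Run the examples from 0; the earliest place one falls off (shortest prefix, ties alphabetical) gets sent to the lowest-numbered state that keeps every Accept/Reject pair distinguishable — a pair clashes when both reach the same state with identical unread suffix — and to a fresh state only if none does.
a: 0a undefined. 0a->0: ok.
b: 0b undefined. 0b->0: no, b/bba meet in 0. Open state 1: 0b->1.
ba: 1a undefined. 1a->0: ok.
bb: 1b undefined. 1b->0: no, bbabb/bba meet in 0. 1b->1: ok.
All examples now run through 2 states with every (state, symbol) defined. Accept strings end in {1}, Reject strings end in {0}; accept={1}.

states=2 start=0 accept={1} delta: 0a->0 0b->1 1a->0 1b->1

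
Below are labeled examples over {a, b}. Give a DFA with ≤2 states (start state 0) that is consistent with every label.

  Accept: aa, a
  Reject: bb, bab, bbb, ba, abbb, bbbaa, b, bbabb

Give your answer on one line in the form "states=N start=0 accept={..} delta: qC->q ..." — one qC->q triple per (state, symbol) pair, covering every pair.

states=2 start=0 accept={0} delta: 0a->0 0b->1 1a->1 1b->1

Fold the examples into a partial DFA from state 0: repeatedly fix the first undefined (state, symbol) met by the shortest-then-alphabetical prefix, trying targets in increasing order and rejecting any under which an Accept and a Reject string meet in one state with the same remainder; add a state when all current targets are rejected. Accepting states are where Accept strings end.
a: 0a undefined. 0a->0: ok.
b: 0b undefined. 0b->0: no, aa/bb meet in 0. Open state 1: 0b->1.
ba: 1a undefined. 1a->0: no, aa/ba meet in 0. 1a->1: ok.
bb: 1b undefined. 1b->0: no, aa/bb meet in 0. 1b->1: ok.
All examples now run through 2 states with every (state, symbol) defined. Accept strings end in {0}, Reject strings end in {1}; accept={0}.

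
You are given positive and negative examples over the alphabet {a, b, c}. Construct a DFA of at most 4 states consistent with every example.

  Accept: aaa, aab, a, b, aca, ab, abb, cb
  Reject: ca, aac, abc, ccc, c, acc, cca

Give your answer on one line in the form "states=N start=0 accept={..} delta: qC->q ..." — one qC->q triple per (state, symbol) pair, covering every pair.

states=3 start=0 accept={0,1} delta: 0a->1 0b->0 0c->2 1a->0 1b->0 1c->0 2a->2 2b->0 2c->2

Fold the examples into a partial DFA from state 0: repeatedly fix the first undefined (state, symbol) met by the shortest-then-alphabetical prefix, trying targets in increasing order and rejecting any under which an Accept and a Reject string meet in one state with the same remainder; add a state when all current targets are rejected. Accepting states are where Accept strings end.
a: 0a undefined. 0a->0: no, aca/ca meet in 0 with "ca" left. Open state 1: 0a->1.
b: 0b undefined. 0b->0: ok.
c: 0c undefined. 0c->0: no, a/ca meet in 1. 0c->1: no, a/c meet in 1. Open state 2: 0c->2.
aa: 1a undefined. 1a->0: ok.
ab: 1b undefined. 1b->0: ok.
ac: 1c undefined. 1c->0: ok.
ca: 2a undefined. 2a->0: no, aab/ca meet in 0. 2a->1: no, aaa/ca meet in 1. 2a->2: ok.
cb: 2b undefined. 2b->0: ok.
cc: 2c undefined. 2c->0: no, aaa/cca meet in 1. 2c->1: no, aab/ccc meet in 0. 2c->2: ok.
All examples now run through 3 states with every (state, symbol) defined. Accept strings end in {0,1}, Reject strings end in {2}; accept={0,1}.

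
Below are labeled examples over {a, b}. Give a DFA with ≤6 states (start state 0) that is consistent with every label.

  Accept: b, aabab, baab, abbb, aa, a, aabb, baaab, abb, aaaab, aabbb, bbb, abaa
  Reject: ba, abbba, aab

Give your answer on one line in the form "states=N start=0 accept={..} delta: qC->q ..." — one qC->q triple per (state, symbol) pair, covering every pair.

states=5 start=0 accept={0,1,2} delta: 0a->1 0b->2 1a->2 1b->3 2a->3 2b->3 3a->4 3b->0 4a->0 4b->0

Fold the examples into a partial DFA from state 0: repeatedly fix the first undefined (state, symbol) met by the shortest-then-alphabetical prefix, trying targets in increasing order and rejecting any under which an Accept and a Reject string meet in one state with the same remainder; add a state when all current targets are rejected. Accepting states are where Accept strings end.
a: 0a undefined. 0a->0: no, b/aab meet in 0 with "b" left. Open state 1: 0a->1.
b: 0b undefined. 0b->0: no, baab/aab meet in 1 with "ab" left. 0b->1: no, aa/ba meet in 1 with "a" left. Open state 2: 0b->2.
aa: 1a undefined. 1a->0: no, b/aab meet in 2. 1a->1: no, aaaab/aab meet in 1 with "b" left. 1a->2: ok.
ab: 1b undefined. 1b->0: no, abbb/aab meet in 2 with "b" left. 1b->1: no, b/abbba meet in 2. 1b->2: no, abb/aab meet in 2 with "b" left. Open state 3: 1b->3.
ba: 2a undefined. 2a->0: no, baaab/aab meet in 2 with "b" left. 2a->1: no, baab/aab meet in 2 with "b" left. 2a->2: no, b/ba meet in 2. 2a->3: ok.
bb: 2b undefined. 2b->0: no, aabab/ba meet in 3. 2b->1: no, aabab/aab meet in 1. 2b->2: no, b/aab meet in 2. 2b->3: ok.
aba: 3a undefined. 3a->0: no, baaab/ba meet in 3. 3a->1: no, aabab/ba meet in 3. 3a->2: no, aabab/ba meet in 3. 3a->3: no, abaa/ba meet in 3. Open state 4: 3a->4.
abb: 3b undefined. 3b->0: ok.
abaa: 4a undefined. 4a->0: ok.
baab: 4b undefined. 4b->0: ok.
All examples now run through 5 states with every (state, symbol) defined. Accept strings end in {0,1,2}, Reject strings end in {3}; accept={0,1,2}.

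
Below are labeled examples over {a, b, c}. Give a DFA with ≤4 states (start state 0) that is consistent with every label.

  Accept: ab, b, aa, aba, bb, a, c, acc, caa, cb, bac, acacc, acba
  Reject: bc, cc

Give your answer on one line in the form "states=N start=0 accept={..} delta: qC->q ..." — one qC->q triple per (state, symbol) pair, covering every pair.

State merging on the prefix tree: take the shortest (then alphabetical) example prefix whose next move is undefined and point that move at state 0, else 1, else 2, ...; a target is out if some Accept/Reject pair would then sit in one state with the same input left (inseparable). If every existing state is out, open a new one.
a: 0a undefined. 0a->0: no, acc/cc meet in 0 with "cc" left. Open state 1: 0a->1.
b: 0b undefined. 0b->0: no, c/bc meet in 0 with "c" left. 0b->1: ok.
c: 0c undefined. 0c->0: no, c/cc meet in 0. 0c->1: ok.
aa: 1a undefined. 1a->0: ok.
ab: 1b undefined. 1b->0: ok.
ac: 1c undefined. 1c->0: no, ab/bc meet in 0. 1c->1: no, b/bc meet in 1. Open state 2: 1c->2.
aca: 2a undefined. 2a->0: no, acacc/bc meet in 2. 2a->1: ok.
acb: 2b undefined. 2b->0: ok.
acc: 2c undefined. 2c->0: ok.
All examples now run through 3 states with every (state, symbol) defined. Accept strings end in {0,1}, Reject strings end in {2}; accept={0,1}.

states=3 start=0 accept={0,1} delta: 0a->1 0b->1 0c->1 1a->0 1b->0 1c->2 2a->1 2b->0 2c->0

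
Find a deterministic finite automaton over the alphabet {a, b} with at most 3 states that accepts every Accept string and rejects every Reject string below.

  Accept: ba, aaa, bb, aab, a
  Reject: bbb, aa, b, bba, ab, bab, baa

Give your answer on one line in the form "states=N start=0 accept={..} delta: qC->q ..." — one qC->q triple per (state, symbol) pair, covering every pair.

states=3 start=0 accept={1} delta: 0a->1 0b->2 1a->2 1b->0 2a->1 2b->1

State merging on the prefix tree: take the shortest (then alphabetical) example prefix whose next move is undefined and point that move at state 0, else 1, else 2, ...; a target is out if some Accept/Reject pair would then sit in one state with the same input left (inseparable). If every existing state is out, open a new one.
a: 0a undefined. 0a->0: no, aaa/aa meet in 0. Open state 1: 0a->1.
b: 0b undefined. 0b->0: no, ba/bba meet in 1. 0b->1: no, ba/aa meet in 1 with "a" left. Open state 2: 0b->2.
aa: 1a undefined. 1a->0: no, aab/b meet in 2. 1a->1: no, aaa/aa meet in 1. 1a->2: ok.
ab: 1b undefined. 1b->0: ok.
ba: 2a undefined. 2a->0: no, ba/ab meet in 0. 2a->1: ok.
bb: 2b undefined. 2b->0: no, ba/bba meet in 1. 2b->1: ok.
All examples now run through 3 states with every (state, symbol) defined. Accept strings end in {1}, Reject strings end in {0,2}; accept={1}.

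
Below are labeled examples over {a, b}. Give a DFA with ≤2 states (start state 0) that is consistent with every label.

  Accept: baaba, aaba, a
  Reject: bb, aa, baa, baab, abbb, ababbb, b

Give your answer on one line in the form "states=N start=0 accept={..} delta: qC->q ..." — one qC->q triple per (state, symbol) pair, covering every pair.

Fold the examples into a partial DFA from state 0: repeatedly fix the first undefined (state, symbol) met by the shortest-then-alphabetical prefix, trying targets in increasing order and rejecting any under which an Accept and a Reject string meet in one state with the same remainder; add a state when all current targets are rejected. Accepting states are where Accept strings end.
a: 0a undefined. 0a->0: no, a/aa meet in 0. Open state 1: 0a->1.
b: 0b undefined. 0b->0: ok.
aa: 1a undefined. 1a->0: ok.
ab: 1b undefined. 1b->0: ok.
All examples now run through 2 states with every (state, symbol) defined. Accept strings end in {1}, Reject strings end in {0}; accept={1}.

states=2 start=0 accept={1} delta: 0a->1 0b->0 1a->0 1b->0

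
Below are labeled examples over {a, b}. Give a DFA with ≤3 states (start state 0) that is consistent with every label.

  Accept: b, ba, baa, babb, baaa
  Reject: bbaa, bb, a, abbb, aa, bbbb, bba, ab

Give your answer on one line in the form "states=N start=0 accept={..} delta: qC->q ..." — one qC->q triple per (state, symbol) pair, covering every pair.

Grow the machine one transition at a time. Run the examples from 0; the earliest place one falls off (shortest prefix, ties alphabetical) gets sent to the lowest-numbered state that keeps every Accept/Reject pair distinguishable — a pair clashes when both reach the same state with identical unread suffix — and to a fresh state only if none does.
a: 0a undefined. 0a->0: no, b/ab meet in 0 with "b" left. Open state 1: 0a->1.
b: 0b undefined. 0b->0: no, b/bb meet in 0. 0b->1: no, b/a meet in 1. Open state 2: 0b->2.
aa: 1a undefined. 1a->0: ok.
ab: 1b undefined. 1b->0: ok.
ba: 2a undefined. 2a->0: no, ba/aa meet in 0. 2a->1: no, ba/a meet in 1. 2a->2: ok.
bb: 2b undefined. 2b->0: ok.
All examples now run through 3 states with every (state, symbol) defined. Accept strings end in {2}, Reject strings end in {0,1}; accept={2}.

states=3 start=0 accept={2} delta: 0a->1 0b->2 1a->0 1b->0 2a->2 2b->0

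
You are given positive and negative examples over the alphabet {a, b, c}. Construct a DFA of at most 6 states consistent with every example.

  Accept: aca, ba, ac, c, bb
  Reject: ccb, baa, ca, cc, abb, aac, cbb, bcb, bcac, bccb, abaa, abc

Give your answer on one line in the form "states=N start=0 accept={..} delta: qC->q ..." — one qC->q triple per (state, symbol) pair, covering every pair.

states=4 start=0 accept={0,1,2} delta: 0a->1 0b->0 0c->2 1a->3 1b->2 1c->0 2a->3 2b->3 2c->3 3a->3 3b->3 3c->3

State merging on the prefix tree: take the shortest (then alphabetical) example prefix whose next move is undefined and point that move at state 0, else 1, else 2, ...; a target is out if some Accept/Reject pair would then sit in one state with the same input left (inseparable). If every existing state is out, open a new one.
a: 0a undefined. 0a->0: no, aca/ca meet in 0 with "ca" left. Open state 1: 0a->1.
b: 0b undefined. 0b->0: ok.
c: 0c undefined. 0c->0: no, ba/ca meet in 1. 0c->1: no, ac/cc meet in 1 with "c" left. Open state 2: 0c->2.
aa: 1a undefined. 1a->0: no, c/aac meet in 2. 1a->1: no, ba/baa meet in 1. 1a->2: no, c/baa meet in 2. Open state 3: 1a->3.
ab: 1b undefined. 1b->0: no, c/abc meet in 2. 1b->1: no, ba/abb meet in 1. 1b->2: ok.
ac: 1c undefined. 1c->0: ok.
ca: 2a undefined. 2a->0: no, aca/abaa meet in 1. 2a->1: no, aca/ca meet in 1. 2a->2: no, c/ca meet in 2. 2a->3: ok.
cb: 2b undefined. 2b->0: no, ac/abb meet in 0. 2b->1: no, aca/abb meet in 1. 2b->2: no, c/abb meet in 2. 2b->3: ok.
cc: 2c undefined. 2c->0: no, ac/ccb meet in 0. 2c->1: no, aca/cc meet in 1. 2c->2: no, c/cc meet in 2. 2c->3: ok.
aac: 3c undefined. 3c->0: no, ac/aac meet in 0. 3c->1: no, aca/aac meet in 1. 3c->2: no, c/aac meet in 2. 3c->3: ok.
cbb: 3b undefined. 3b->0: no, ac/ccb meet in 0. 3b->1: no, aca/ccb meet in 1. 3b->2: no, c/ccb meet in 2. 3b->3: ok.
abaa: 3a undefined. 3a->0: no, ac/abaa meet in 0. 3a->1: no, aca/abaa meet in 1. 3a->2: no, c/abaa meet in 2. 3a->3: ok.
All examples now run through 4 states with every (state, symbol) defined. Accept strings end in {0,1,2}, Reject strings end in {3}; accept={0,1,2}.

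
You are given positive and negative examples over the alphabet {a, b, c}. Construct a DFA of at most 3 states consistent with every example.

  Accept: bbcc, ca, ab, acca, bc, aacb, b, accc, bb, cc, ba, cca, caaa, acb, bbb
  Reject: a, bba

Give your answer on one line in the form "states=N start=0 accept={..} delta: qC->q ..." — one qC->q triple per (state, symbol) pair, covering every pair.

states=3 start=0 accept={1,2} delta: 0a->0 0b->1 0c->1 1a->1 1b->2 1c->1 2a->0 2b->1 2c->0

Fold the examples into a partial DFA from state 0: repeatedly fix the first undefined (state, symbol) met by the shortest-then-alphabetical prefix, trying targets in increasing order and rejecting any under which an Accept and a Reject string meet in one state with the same remainder; add a state when all current targets are rejected. Accepting states are where Accept strings end.
a: 0a undefined. 0a->0: ok.
b: 0b undefined. 0b->0: no, ab/a meet in 0. Open state 1: 0b->1.
c: 0c undefined. 0c->0: no, ca/a meet in 0. 0c->1: ok.
ba: 1a undefined. 1a->0: no, ca/a meet in 0. 1a->1: ok.
bb: 1b undefined. 1b->0: no, aacb/a meet in 0. 1b->1: no, ca/bba meet in 1. Open state 2: 1b->2.
bc: 1c undefined. 1c->0: no, acca/a meet in 0. 1c->1: ok.
bba: 2a undefined. 2a->0: ok.
bbb: 2b undefined. 2b->0: no, bbb/a meet in 0. 2b->1: ok.
bbc: 2c undefined. 2c->0: ok.
All examples now run through 3 states with every (state, symbol) defined. Accept strings end in {1,2}, Reject strings end in {0}; accept={1,2}.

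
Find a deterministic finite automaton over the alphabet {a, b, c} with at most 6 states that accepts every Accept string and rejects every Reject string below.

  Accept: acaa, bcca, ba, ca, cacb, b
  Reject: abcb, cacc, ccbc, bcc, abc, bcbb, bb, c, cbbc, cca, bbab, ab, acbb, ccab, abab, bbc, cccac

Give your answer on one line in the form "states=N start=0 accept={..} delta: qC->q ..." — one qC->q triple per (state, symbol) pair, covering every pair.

states=4 start=0 accept={1} delta: 0a->1 0b->1 0c->2 1a->1 1b->0 1c->0 2a->1 2b->0 2c->3 3a->2 3b->0 3c->0

Fold the examples into a partial DFA from state 0: repeatedly fix the first undefined (state, symbol) met by the shortest-then-alphabetical prefix, trying targets in increasing order and rejecting any under which an Accept and a Reject string meet in one state with the same remainder; add a state when all current targets are rejected. Accepting states are where Accept strings end.
a: 0a undefined. 0a->0: no, b/ab meet in 0 with "b" left. Open state 1: 0a->1.
b: 0b undefined. 0b->0: no, bcca/cca meet in 0 with "cca" left. 0b->1: ok.
c: 0c undefined. 0c->0: no, ca/cca meet in 1. 0c->1: no, b/c meet in 1. Open state 2: 0c->2.
ab: 1b undefined. 1b->0: ok.
ac: 1c undefined. 1c->0: ok.
ba: 1a undefined. 1a->0: no, acaa/bcbb meet in 0. 1a->1: ok.
ca: 2a undefined. 2a->0: no, bcca/bcbb meet in 0. 2a->1: ok.
cb: 2b undefined. 2b->0: ok.
cc: 2c undefined. 2c->0: no, acaa/cca meet in 1. 2c->1: no, acaa/cca meet in 1. 2c->2: no, acaa/cca meet in 1. Open state 3: 2c->3.
cca: 3a undefined. 3a->0: no, acaa/ccab meet in 1. 3a->1: no, acaa/cca meet in 1. 3a->2: ok.
ccb: 3b undefined. 3b->0: ok.
ccc: 3c undefined. 3c->0: ok.
All examples now run through 4 states with every (state, symbol) defined. Accept strings end in {1}, Reject strings end in {0,2}; accept={1}.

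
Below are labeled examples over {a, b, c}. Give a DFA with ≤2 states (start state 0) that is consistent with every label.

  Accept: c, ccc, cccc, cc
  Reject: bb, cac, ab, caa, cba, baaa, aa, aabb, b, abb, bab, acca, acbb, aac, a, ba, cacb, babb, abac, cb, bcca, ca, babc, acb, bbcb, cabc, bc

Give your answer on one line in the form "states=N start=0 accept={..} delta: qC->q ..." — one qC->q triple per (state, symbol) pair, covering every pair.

states=2 start=0 accept={0} delta: 0a->1 0b->1 0c->0 1a->1 1b->1 1c->1

Grow the machine one transition at a time. Run the examples from 0; the earliest place one falls off (shortest prefix, ties alphabetical) gets sent to the lowest-numbered state that keeps every Accept/Reject pair distinguishable — a pair clashes when both reach the same state with identical unread suffix — and to a fresh state only if none does.
a: 0a undefined. 0a->0: no, c/aac meet in 0 with "c" left. Open state 1: 0a->1.
b: 0b undefined. 0b->0: no, c/bc meet in 0 with "c" left. 0b->1: ok.
c: 0c undefined. 0c->0: ok.
aa: 1a undefined. 1a->0: no, c/caa meet in 0. 1a->1: ok.
ab: 1b undefined. 1b->0: no, c/bb meet in 0. 1b->1: ok.
ac: 1c undefined. 1c->0: no, c/cac meet in 0. 1c->1: ok.
All examples now run through 2 states with every (state, symbol) defined. Accept strings end in {0}, Reject strings end in {1}; accept={0}.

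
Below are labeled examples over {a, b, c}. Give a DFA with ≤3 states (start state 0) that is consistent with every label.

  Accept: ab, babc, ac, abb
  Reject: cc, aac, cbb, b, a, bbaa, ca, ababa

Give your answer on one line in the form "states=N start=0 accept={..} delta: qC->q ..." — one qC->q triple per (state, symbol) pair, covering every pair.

states=3 start=0 accept={2} delta: 0a->1 0b->0 0c->0 1a->0 1b->2 1c->2 2a->0 2b->2 2c->2

Fold the examples into a partial DFA from state 0: repeatedly fix the first undefined (state, symbol) met by the shortest-then-alphabetical prefix, trying targets in increasing order and rejecting any under which an Accept and a Reject string meet in one state with the same remainder; add a state when all current targets are rejected. Accepting states are where Accept strings end.
a: 0a undefined. 0a->0: no, ab/b meet in 0 with "b" left. Open state 1: 0a->1.
b: 0b undefined. 0b->0: ok.
c: 0c undefined. 0c->0: ok.
aa: 1a undefined. 1a->0: ok.
ab: 1b undefined. 1b->0: no, ab/cc meet in 0. 1b->1: no, ab/a meet in 1. Open state 2: 1b->2.
ac: 1c undefined. 1c->0: no, ac/cc meet in 0. 1c->1: no, ac/a meet in 1. 1c->2: ok.
aba: 2a undefined. 2a->0: ok.
abb: 2b undefined. 2b->0: no, abb/cc meet in 0. 2b->1: no, abb/a meet in 1. 2b->2: ok.
babc: 2c undefined. 2c->0: no, babc/cc meet in 0. 2c->1: no, babc/a meet in 1. 2c->2: ok.
All examples now run through 3 states with every (state, symbol) defined. Accept strings end in {2}, Reject strings end in {0,1}; accept={2}.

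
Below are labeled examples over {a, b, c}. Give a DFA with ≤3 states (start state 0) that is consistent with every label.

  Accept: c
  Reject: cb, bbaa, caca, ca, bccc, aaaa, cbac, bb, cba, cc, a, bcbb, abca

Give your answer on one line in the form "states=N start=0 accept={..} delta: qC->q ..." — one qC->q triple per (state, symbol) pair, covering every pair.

State merging on the prefix tree: take the shortest (then alphabetical) example prefix whose next move is undefined and point that move at state 0, else 1, else 2, ...; a target is out if some Accept/Reject pair would then sit in one state with the same input left (inseparable). If every existing state is out, open a new one.
a: 0a undefined. 0a->0: ok.
b: 0b undefined. 0b->0: ok.
c: 0c undefined. 0c->0: no, c/cb meet in 0. Open state 1: 0c->1.
ca: 1a undefined. 1a->0: ok.
cb: 1b undefined. 1b->0: no, c/cbac meet in 1. 1b->1: no, c/cb meet in 1. Open state 2: 1b->2.
cc: 1c undefined. 1c->0: no, c/bccc meet in 1. 1c->1: no, c/bccc meet in 1. 1c->2: ok.
cba: 2a undefined. 2a->0: no, c/cbac meet in 1. 2a->1: no, c/cba meet in 1. 2a->2: ok.
bcbb: 2b undefined. 2b->0: ok.
bccc: 2c undefined. 2c->0: ok.
All examples now run through 3 states with every (state, symbol) defined. Accept strings end in {1}, Reject strings end in {0,2}; accept={1}.

states=3 start=0 accept={1} delta: 0a->0 0b->0 0c->1 1a->0 1b->2 1c->2 2a->2 2b->0 2c->0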